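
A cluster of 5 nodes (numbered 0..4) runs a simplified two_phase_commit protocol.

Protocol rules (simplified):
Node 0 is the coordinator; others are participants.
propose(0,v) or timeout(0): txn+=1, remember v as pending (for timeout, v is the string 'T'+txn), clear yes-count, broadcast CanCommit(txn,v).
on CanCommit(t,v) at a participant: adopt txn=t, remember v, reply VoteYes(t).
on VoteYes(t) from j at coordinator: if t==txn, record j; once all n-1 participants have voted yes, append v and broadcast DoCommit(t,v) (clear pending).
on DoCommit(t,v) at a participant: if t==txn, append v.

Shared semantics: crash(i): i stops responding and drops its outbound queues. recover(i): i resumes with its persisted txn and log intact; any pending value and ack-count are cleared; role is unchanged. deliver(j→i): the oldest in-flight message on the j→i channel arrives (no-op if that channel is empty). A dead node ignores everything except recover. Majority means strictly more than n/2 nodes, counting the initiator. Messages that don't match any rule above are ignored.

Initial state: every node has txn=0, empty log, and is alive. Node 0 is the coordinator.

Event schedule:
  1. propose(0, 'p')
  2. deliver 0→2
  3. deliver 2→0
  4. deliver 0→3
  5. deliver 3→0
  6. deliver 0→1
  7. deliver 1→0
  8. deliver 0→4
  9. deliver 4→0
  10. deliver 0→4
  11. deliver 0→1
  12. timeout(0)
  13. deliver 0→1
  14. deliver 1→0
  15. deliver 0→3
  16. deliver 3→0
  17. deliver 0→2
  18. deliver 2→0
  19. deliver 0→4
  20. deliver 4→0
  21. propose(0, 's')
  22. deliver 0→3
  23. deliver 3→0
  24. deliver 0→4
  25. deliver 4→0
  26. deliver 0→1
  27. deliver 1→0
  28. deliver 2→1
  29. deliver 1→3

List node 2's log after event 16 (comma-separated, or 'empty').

empty

e1 propose(0,'p'): 0[coor,t=1,-]
e2 deliver 0→2: 2[part,t=1,-]
e3 deliver 2→0: ·
e4 deliver 0→3: 3[part,t=1,-]
e5 deliver 3→0: ·
e6 deliver 0→1: 1[part,t=1,-]
e7 deliver 1→0: ·
e8 deliver 0→4: 4[part,t=1,-]
e9 deliver 4→0: 0[coor,t=1,p]
e10 deliver 0→4: 4[part,t=1,p]
e11 deliver 0→1: 1[part,t=1,p]
e12 timeout(0): 0[coor,t=2,p]
e13 deliver 0→1: 1[part,t=2,p]
e14 deliver 1→0: ·
e15 deliver 0→3: 3[part,t=1,p]
e16 deliver 3→0: ·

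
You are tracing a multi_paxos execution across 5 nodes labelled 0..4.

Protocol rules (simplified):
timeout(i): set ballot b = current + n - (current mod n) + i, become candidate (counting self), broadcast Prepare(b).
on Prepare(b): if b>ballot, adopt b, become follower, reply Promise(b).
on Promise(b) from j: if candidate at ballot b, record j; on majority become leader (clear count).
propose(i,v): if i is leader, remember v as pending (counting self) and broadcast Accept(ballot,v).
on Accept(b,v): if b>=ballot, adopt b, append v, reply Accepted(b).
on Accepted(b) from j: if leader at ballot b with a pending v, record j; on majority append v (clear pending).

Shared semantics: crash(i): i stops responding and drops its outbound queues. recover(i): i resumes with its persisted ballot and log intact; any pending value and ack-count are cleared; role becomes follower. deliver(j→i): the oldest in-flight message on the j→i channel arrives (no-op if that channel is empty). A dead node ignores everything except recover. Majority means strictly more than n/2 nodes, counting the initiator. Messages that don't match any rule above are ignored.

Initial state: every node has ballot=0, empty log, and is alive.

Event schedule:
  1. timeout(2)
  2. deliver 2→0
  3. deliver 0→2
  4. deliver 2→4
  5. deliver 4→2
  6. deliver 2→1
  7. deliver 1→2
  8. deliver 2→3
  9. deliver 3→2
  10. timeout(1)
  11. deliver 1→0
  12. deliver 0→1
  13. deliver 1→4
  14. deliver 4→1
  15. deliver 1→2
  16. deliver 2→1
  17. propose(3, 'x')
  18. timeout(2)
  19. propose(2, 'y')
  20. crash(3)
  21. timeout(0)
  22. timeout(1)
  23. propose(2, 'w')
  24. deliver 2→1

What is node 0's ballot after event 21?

15

step 1 timeout(2): 2={cand,b=7,log=-}
step 2 deliver 2→0: 0={foll,b=7,log=-}
step 3 deliver 0→2: —
step 4 deliver 2→4: 4={foll,b=7,log=-}
step 5 deliver 4→2: 2={lead,b=7,log=-}
step 6 deliver 2→1: 1={foll,b=7,log=-}
step 7 deliver 1→2: —
step 8 deliver 2→3: 3={foll,b=7,log=-}
step 9 deliver 3→2: —
step 10 timeout(1): 1={cand,b=11,log=-}
step 11 deliver 1→0: 0={foll,b=11,log=-}
step 12 deliver 0→1: —
step 13 deliver 1→4: 4={foll,b=11,log=-}
step 14 deliver 4→1: 1={lead,b=11,log=-}
step 15 deliver 1→2: 2={foll,b=11,log=-}
step 16 deliver 2→1: —
step 17 propose(3,'x'): —
step 18 timeout(2): 2={cand,b=17,log=-}
step 19 propose(2,'y'): —
step 20 crash(3): 3={✗foll,b=7,log=-}
step 21 timeout(0): 0={cand,b=15,log=-}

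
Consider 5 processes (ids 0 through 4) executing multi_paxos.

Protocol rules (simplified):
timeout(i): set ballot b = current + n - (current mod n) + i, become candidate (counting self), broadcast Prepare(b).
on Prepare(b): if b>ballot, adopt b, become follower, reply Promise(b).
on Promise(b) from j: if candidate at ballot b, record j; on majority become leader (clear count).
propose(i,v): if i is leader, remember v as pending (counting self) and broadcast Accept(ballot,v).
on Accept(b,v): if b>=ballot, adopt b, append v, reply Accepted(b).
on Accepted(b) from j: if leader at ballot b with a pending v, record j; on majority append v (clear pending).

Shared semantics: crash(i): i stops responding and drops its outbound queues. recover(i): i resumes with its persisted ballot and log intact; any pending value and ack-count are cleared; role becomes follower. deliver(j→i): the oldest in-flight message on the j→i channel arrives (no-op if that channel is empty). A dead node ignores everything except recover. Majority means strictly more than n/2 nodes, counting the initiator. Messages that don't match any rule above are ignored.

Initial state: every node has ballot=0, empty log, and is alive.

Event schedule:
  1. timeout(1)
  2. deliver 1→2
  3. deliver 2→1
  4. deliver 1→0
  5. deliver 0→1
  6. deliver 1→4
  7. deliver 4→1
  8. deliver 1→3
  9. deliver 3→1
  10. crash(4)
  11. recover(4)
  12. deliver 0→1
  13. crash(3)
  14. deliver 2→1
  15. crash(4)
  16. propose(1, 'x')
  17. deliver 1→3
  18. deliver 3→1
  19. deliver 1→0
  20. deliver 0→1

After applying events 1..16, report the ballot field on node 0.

step 1 timeout(1): 1={cand,b=6,log=-}
step 2 deliver 1→2: 2={foll,b=6,log=-}
step 3 deliver 2→1: —
step 4 deliver 1→0: 0={foll,b=6,log=-}
step 5 deliver 0→1: 1={lead,b=6,log=-}
step 6 deliver 1→4: 4={foll,b=6,log=-}
step 7 deliver 4→1: —
step 8 deliver 1→3: 3={foll,b=6,log=-}
step 9 deliver 3→1: —
step 10 crash(4): 4={✗foll,b=6,log=-}
step 11 recover(4): 4={foll,b=6,log=-}
step 12 deliver 0→1: —
step 13 crash(3): 3={✗foll,b=6,log=-}
step 14 deliver 2→1: —
step 15 crash(4): 4={✗foll,b=6,log=-}
step 16 propose(1,'x'): —

6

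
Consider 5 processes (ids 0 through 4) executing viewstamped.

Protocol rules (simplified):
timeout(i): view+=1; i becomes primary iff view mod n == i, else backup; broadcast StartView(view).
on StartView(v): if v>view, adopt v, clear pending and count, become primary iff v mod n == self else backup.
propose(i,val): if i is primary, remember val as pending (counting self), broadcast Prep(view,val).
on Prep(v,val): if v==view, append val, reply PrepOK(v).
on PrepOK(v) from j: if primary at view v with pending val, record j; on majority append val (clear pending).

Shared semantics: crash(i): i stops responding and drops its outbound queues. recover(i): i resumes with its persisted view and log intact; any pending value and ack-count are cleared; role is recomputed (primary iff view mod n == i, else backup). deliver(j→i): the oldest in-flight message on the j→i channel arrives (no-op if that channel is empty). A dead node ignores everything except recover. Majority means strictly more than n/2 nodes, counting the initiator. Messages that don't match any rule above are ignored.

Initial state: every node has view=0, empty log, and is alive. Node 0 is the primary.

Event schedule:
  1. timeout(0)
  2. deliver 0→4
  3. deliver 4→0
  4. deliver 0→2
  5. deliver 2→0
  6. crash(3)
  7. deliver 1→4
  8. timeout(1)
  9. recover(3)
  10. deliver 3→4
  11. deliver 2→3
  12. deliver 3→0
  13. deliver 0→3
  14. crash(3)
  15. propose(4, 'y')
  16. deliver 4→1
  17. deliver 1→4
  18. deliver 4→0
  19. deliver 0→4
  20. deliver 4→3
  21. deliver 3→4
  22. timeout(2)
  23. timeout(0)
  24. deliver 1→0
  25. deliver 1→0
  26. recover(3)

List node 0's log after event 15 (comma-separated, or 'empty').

empty

[1] timeout(0) → N0(back v1 [-])
[2] deliver 0→4 → N4(back v1 [-])
[3] deliver 4→0 → ∅
[4] deliver 0→2 → N2(back v1 [-])
[5] deliver 2→0 → ∅
[6] crash(3) → N3(✗back v0 [-])
[7] deliver 1→4 → ∅
[8] timeout(1) → N1(prim v1 [-])
[9] recover(3) → N3(back v0 [-])
[10] deliver 3→4 → ∅
[11] deliver 2→3 → ∅
[12] deliver 3→0 → ∅
[13] deliver 0→3 → N3(back v1 [-])
[14] crash(3) → N3(✗back v1 [-])
[15] propose(4,'y') → ∅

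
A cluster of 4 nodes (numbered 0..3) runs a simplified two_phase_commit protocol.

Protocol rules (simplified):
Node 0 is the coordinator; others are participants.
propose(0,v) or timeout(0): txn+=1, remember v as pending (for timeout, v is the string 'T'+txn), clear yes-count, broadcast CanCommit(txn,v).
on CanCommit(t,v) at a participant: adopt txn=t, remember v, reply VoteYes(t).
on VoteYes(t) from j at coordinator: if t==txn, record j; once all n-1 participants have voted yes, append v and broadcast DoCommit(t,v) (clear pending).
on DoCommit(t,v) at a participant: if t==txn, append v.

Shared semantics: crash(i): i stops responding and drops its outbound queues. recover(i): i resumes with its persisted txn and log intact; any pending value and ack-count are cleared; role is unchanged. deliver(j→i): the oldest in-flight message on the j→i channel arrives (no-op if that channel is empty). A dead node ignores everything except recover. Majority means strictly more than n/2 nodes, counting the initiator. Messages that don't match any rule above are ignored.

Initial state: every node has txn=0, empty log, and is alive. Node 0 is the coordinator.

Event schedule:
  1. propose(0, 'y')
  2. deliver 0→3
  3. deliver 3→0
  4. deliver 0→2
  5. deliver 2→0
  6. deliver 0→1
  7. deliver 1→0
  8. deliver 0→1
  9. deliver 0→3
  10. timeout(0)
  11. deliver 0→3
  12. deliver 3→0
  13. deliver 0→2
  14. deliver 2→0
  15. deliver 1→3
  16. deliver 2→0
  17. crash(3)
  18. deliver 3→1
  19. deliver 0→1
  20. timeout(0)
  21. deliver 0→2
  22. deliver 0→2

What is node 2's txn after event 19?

[1] propose(0,'y') → N0(coor t1 [-])
[2] deliver 0→3 → N3(part t1 [-])
[3] deliver 3→0 → ∅
[4] deliver 0→2 → N2(part t1 [-])
[5] deliver 2→0 → ∅
[6] deliver 0→1 → N1(part t1 [-])
[7] deliver 1→0 → N0(coor t1 [y])
[8] deliver 0→1 → N1(part t1 [y])
[9] deliver 0→3 → N3(part t1 [y])
[10] timeout(0) → N0(coor t2 [y])
[11] deliver 0→3 → N3(part t2 [y])
[12] deliver 3→0 → ∅
[13] deliver 0→2 → N2(part t1 [y])
[14] deliver 2→0 → ∅
[15] deliver 1→3 → ∅
[16] deliver 2→0 → ∅
[17] crash(3) → N3(✗part t2 [y])
[18] deliver 3→1 → ∅
[19] deliver 0→1 → N1(part t2 [y])

1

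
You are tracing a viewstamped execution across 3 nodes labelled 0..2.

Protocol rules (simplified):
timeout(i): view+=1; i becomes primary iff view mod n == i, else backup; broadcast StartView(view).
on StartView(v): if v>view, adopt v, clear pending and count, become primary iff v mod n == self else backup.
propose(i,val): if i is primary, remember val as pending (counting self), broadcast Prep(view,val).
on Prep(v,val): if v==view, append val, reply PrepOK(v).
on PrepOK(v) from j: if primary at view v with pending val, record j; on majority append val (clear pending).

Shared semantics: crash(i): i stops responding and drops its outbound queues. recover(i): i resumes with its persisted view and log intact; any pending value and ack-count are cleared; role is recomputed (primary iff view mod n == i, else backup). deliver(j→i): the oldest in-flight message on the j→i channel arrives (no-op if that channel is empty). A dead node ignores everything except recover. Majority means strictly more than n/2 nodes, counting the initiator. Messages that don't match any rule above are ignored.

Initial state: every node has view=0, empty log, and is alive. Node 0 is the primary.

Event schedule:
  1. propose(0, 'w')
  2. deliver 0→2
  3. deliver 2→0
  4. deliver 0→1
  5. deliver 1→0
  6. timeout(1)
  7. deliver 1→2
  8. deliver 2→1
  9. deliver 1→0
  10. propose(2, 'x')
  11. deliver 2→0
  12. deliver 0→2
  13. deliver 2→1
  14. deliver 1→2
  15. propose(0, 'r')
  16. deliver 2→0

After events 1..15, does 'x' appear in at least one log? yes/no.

no

after 1 — propose(0,'w'): ·
after 2 — deliver 0→2: n2:back/v0/[w]
after 3 — deliver 2→0: n0:prim/v0/[w]
after 4 — deliver 0→1: n1:back/v0/[w]
after 5 — deliver 1→0: ·
after 6 — timeout(1): n1:prim/v1/[w]
after 7 — deliver 1→2: n2:back/v1/[w]
after 8 — deliver 2→1: ·
after 9 — deliver 1→0: n0:back/v1/[w]
after 10 — propose(2,'x'): ·
after 11 — deliver 2→0: ·
after 12 — deliver 0→2: ·
after 13 — deliver 2→1: ·
after 14 — deliver 1→2: ·
after 15 — propose(0,'r'): ·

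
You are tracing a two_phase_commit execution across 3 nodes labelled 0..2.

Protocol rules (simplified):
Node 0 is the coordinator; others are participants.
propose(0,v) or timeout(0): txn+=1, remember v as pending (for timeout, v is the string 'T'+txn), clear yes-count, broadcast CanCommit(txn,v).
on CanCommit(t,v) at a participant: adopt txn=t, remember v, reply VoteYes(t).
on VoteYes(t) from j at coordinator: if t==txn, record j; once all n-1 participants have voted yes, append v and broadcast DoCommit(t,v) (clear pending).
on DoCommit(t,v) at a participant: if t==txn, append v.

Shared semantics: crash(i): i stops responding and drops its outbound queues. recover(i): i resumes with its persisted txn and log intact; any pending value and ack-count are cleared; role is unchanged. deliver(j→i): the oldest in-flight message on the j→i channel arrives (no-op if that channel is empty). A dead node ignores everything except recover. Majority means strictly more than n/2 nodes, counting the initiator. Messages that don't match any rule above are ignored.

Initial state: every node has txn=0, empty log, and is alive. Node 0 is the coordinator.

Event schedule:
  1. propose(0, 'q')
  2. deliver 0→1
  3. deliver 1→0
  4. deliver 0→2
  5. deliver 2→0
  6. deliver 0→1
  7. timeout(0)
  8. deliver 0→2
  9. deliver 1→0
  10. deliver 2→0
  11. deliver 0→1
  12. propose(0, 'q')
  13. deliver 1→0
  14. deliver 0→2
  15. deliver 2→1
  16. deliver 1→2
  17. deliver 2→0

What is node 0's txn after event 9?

1. propose(0,'q'):  <0:coor t1 ->
2. deliver 0→1:  <1:part t1 ->
3. deliver 1→0:  nop
4. deliver 0→2:  <2:part t1 ->
5. deliver 2→0:  <0:coor t1 q>
6. deliver 0→1:  <1:part t1 q>
7. timeout(0):  <0:coor t2 q>
8. deliver 0→2:  <2:part t1 q>
9. deliver 1→0:  nop

2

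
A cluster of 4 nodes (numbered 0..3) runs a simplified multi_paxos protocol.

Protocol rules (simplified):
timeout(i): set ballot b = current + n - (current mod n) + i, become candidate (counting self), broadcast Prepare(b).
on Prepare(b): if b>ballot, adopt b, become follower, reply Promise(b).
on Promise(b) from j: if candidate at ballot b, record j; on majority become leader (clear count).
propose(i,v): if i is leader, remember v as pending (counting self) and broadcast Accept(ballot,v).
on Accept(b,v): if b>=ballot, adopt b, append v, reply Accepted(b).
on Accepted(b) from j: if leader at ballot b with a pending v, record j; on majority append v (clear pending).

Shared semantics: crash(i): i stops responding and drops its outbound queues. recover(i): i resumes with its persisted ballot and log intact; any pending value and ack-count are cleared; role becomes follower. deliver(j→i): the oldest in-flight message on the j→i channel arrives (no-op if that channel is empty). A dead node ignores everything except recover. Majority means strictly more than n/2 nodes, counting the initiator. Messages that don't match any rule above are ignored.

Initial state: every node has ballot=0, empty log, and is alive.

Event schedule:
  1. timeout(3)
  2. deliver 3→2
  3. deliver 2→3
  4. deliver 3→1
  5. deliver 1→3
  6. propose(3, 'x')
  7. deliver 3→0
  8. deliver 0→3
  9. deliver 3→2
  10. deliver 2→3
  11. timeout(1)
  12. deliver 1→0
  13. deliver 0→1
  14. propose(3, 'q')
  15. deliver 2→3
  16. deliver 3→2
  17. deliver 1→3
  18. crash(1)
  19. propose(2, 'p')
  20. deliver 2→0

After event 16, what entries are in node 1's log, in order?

after 1 — timeout(3): n3:cand/b7/[-]
after 2 — deliver 3→2: n2:foll/b7/[-]
after 3 — deliver 2→3: ·
after 4 — deliver 3→1: n1:foll/b7/[-]
after 5 — deliver 1→3: n3:lead/b7/[-]
after 6 — propose(3,'x'): ·
after 7 — deliver 3→0: n0:foll/b7/[-]
after 8 — deliver 0→3: ·
after 9 — deliver 3→2: n2:foll/b7/[x]
after 10 — deliver 2→3: ·
after 11 — timeout(1): n1:cand/b9/[-]
after 12 — deliver 1→0: n0:foll/b9/[-]
after 13 — deliver 0→1: ·
after 14 — propose(3,'q'): ·
after 15 — deliver 2→3: ·
after 16 — deliver 3→2: n2:foll/b7/[x,q]

empty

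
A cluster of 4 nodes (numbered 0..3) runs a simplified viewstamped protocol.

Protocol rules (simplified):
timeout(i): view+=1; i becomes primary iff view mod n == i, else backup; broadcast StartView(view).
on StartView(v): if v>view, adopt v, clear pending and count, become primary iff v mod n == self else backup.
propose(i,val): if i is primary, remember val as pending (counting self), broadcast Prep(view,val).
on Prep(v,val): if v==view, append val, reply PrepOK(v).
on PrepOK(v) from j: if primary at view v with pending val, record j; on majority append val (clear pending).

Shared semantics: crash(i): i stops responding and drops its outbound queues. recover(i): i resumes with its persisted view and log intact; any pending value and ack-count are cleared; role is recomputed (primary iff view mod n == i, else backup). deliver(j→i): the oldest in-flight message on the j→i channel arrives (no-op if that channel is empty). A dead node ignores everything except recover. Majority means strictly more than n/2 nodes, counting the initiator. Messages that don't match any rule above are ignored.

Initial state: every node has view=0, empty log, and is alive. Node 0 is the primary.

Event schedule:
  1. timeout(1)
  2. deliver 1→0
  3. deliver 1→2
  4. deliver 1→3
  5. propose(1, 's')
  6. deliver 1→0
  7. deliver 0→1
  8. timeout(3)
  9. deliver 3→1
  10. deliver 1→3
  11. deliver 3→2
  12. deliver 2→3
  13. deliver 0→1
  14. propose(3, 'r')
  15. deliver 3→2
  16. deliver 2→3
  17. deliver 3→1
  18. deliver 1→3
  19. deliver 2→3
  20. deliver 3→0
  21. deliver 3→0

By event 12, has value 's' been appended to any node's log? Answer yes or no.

after 1 — timeout(1): n1:prim/v1/[-]
after 2 — deliver 1→0: n0:back/v1/[-]
after 3 — deliver 1→2: n2:back/v1/[-]
after 4 — deliver 1→3: n3:back/v1/[-]
after 5 — propose(1,'s'): ·
after 6 — deliver 1→0: n0:back/v1/[s]
after 7 — deliver 0→1: ·
after 8 — timeout(3): n3:back/v2/[-]
after 9 — deliver 3→1: n1:back/v2/[-]
after 10 — deliver 1→3: ·
after 11 — deliver 3→2: n2:prim/v2/[-]
after 12 — deliver 2→3: ·

yes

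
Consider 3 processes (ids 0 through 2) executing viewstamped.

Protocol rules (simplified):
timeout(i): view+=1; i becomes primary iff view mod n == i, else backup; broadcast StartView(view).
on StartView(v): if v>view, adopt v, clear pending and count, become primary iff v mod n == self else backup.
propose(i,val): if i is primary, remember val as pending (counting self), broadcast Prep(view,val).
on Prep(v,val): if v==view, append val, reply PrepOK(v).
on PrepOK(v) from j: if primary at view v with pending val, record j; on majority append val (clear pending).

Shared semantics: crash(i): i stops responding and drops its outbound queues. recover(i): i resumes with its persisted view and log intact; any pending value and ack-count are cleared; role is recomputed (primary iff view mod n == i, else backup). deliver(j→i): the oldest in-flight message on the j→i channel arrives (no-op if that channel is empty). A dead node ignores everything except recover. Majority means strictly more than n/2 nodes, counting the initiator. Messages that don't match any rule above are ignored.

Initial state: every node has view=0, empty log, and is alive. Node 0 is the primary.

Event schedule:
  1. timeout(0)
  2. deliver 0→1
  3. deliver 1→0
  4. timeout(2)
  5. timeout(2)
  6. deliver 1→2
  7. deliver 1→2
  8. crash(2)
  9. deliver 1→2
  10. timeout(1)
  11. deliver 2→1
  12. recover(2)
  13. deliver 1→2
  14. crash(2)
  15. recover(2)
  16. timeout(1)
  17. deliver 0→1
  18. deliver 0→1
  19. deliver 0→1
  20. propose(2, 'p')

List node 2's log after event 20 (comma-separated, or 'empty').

step 1 timeout(0): 0={back,v=1,log=-}
step 2 deliver 0→1: 1={prim,v=1,log=-}
step 3 deliver 1→0: —
step 4 timeout(2): 2={back,v=1,log=-}
step 5 timeout(2): 2={prim,v=2,log=-}
step 6 deliver 1→2: —
step 7 deliver 1→2: —
step 8 crash(2): 2={✗prim,v=2,log=-}
step 9 deliver 1→2: —
step 10 timeout(1): 1={back,v=2,log=-}
step 11 deliver 2→1: —
step 12 recover(2): 2={prim,v=2,log=-}
step 13 deliver 1→2: —
step 14 crash(2): 2={✗prim,v=2,log=-}
step 15 recover(2): 2={prim,v=2,log=-}
step 16 timeout(1): 1={back,v=3,log=-}
step 17 deliver 0→1: —
step 18 deliver 0→1: —
step 19 deliver 0→1: —
step 20 propose(2,'p'): —

empty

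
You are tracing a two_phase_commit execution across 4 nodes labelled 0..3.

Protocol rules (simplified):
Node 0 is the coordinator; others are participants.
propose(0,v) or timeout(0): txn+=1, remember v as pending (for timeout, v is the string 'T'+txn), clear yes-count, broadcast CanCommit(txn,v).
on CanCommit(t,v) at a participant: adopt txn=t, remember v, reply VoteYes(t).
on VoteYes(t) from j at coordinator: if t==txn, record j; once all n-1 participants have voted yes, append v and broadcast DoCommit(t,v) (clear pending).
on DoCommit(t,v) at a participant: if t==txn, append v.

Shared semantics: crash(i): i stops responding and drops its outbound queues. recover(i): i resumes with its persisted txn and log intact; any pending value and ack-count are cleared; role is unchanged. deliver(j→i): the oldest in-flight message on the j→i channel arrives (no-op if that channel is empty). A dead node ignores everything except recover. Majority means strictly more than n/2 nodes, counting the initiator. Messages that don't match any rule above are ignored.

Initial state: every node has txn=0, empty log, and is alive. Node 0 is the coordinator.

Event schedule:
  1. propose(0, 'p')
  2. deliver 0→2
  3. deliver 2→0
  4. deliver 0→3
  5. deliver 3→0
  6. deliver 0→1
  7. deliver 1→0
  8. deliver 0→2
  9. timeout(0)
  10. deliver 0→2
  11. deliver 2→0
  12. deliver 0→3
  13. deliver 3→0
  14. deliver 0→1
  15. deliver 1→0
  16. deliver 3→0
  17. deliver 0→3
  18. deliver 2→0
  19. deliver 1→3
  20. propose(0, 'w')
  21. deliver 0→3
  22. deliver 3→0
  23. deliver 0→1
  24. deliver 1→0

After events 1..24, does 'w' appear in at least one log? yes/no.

no

e1 propose(0,'p'): 0[coor,t=1,-]
e2 deliver 0→2: 2[part,t=1,-]
e3 deliver 2→0: ·
e4 deliver 0→3: 3[part,t=1,-]
e5 deliver 3→0: ·
e6 deliver 0→1: 1[part,t=1,-]
e7 deliver 1→0: 0[coor,t=1,p]
e8 deliver 0→2: 2[part,t=1,p]
e9 timeout(0): 0[coor,t=2,p]
e10 deliver 0→2: 2[part,t=2,p]
e11 deliver 2→0: ·
e12 deliver 0→3: 3[part,t=1,p]
e13 deliver 3→0: ·
e14 deliver 0→1: 1[part,t=1,p]
e15 deliver 1→0: ·
e16 deliver 3→0: ·
e17 deliver 0→3: 3[part,t=2,p]
e18 deliver 2→0: ·
e19 deliver 1→3: ·
e20 propose(0,'w'): 0[coor,t=3,p]
e21 deliver 0→3: 3[part,t=3,p]
e22 deliver 3→0: ·
e23 deliver 0→1: 1[part,t=2,p]
e24 deliver 1→0: ·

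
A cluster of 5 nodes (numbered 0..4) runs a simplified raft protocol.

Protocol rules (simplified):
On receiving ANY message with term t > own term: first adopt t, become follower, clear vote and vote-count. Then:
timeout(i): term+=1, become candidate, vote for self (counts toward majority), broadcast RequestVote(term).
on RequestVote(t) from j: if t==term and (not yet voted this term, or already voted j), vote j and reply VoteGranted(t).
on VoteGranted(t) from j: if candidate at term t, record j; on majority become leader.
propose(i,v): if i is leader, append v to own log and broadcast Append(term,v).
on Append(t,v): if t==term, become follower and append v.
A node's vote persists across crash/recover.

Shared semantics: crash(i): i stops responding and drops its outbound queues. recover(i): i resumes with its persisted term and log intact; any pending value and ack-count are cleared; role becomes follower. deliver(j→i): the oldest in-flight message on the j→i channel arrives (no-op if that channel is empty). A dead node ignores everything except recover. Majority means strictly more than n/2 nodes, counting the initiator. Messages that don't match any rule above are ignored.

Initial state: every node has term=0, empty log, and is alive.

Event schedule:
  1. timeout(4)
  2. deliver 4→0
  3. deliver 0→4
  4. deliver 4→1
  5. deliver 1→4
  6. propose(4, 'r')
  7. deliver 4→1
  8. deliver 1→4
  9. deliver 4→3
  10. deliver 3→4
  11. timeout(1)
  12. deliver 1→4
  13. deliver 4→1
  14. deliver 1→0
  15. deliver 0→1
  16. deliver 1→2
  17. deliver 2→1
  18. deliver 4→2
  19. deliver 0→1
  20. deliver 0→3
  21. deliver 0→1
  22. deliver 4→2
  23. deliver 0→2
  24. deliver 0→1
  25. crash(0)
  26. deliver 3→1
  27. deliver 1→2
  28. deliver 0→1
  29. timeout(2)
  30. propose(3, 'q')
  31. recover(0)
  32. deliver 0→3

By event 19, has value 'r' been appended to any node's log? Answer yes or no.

step 1 timeout(4): 4={cand,t=1,log=-}
step 2 deliver 4→0: 0={foll,t=1,log=-}
step 3 deliver 0→4: —
step 4 deliver 4→1: 1={foll,t=1,log=-}
step 5 deliver 1→4: 4={lead,t=1,log=-}
step 6 propose(4,'r'): 4={lead,t=1,log=r}
step 7 deliver 4→1: 1={foll,t=1,log=r}
step 8 deliver 1→4: —
step 9 deliver 4→3: 3={foll,t=1,log=-}
step 10 deliver 3→4: —
step 11 timeout(1): 1={cand,t=2,log=r}
step 12 deliver 1→4: 4={foll,t=2,log=r}
step 13 deliver 4→1: —
step 14 deliver 1→0: 0={foll,t=2,log=-}
step 15 deliver 0→1: 1={lead,t=2,log=r}
step 16 deliver 1→2: 2={foll,t=2,log=-}
step 17 deliver 2→1: —
step 18 deliver 4→2: —
step 19 deliver 0→1: —

yes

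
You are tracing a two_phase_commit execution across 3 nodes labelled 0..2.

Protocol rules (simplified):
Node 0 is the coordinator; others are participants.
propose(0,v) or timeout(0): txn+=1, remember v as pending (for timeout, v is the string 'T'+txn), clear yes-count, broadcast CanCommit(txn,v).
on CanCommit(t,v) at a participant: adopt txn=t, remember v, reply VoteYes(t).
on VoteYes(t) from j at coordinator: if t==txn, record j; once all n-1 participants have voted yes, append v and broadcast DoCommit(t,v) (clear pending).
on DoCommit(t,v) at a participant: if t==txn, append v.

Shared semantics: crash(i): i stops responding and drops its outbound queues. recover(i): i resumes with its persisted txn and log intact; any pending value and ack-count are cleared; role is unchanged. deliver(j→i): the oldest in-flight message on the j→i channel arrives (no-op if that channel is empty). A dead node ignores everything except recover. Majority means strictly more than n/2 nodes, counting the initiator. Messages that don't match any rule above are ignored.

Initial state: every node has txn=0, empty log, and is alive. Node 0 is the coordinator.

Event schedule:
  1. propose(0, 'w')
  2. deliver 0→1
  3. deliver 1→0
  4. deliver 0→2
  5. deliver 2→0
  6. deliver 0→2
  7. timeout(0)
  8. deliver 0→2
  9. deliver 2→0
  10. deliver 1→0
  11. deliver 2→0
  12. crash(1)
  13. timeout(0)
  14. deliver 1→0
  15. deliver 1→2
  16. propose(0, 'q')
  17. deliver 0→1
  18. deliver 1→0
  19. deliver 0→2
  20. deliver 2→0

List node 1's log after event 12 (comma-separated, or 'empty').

empty

e1 propose(0,'w'): 0[coor,t=1,-]
e2 deliver 0→1: 1[part,t=1,-]
e3 deliver 1→0: ·
e4 deliver 0→2: 2[part,t=1,-]
e5 deliver 2→0: 0[coor,t=1,w]
e6 deliver 0→2: 2[part,t=1,w]
e7 timeout(0): 0[coor,t=2,w]
e8 deliver 0→2: 2[part,t=2,w]
e9 deliver 2→0: ·
e10 deliver 1→0: ·
e11 deliver 2→0: ·
e12 crash(1): 1[✗part,t=1,-]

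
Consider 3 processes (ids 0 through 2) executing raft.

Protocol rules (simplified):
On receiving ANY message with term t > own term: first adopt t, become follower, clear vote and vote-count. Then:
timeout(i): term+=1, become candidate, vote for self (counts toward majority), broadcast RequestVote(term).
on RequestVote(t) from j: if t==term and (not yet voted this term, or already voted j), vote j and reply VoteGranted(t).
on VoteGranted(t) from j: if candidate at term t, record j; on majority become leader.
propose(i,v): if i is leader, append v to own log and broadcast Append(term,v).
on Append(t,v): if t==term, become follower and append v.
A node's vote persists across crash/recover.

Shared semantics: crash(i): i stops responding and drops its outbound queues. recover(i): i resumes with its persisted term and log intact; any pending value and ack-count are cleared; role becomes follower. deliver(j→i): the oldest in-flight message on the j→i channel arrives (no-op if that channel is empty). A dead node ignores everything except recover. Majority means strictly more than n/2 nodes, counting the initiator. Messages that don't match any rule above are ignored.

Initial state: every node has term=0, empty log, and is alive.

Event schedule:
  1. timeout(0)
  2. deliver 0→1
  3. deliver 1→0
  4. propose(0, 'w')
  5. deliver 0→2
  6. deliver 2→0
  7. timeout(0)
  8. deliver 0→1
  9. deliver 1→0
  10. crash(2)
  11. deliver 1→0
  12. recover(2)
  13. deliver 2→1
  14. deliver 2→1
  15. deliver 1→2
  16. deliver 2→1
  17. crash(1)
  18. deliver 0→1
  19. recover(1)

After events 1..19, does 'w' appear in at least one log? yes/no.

yes

e1 timeout(0): 0[cand,t=1,-]
e2 deliver 0→1: 1[foll,t=1,-]
e3 deliver 1→0: 0[lead,t=1,-]
e4 propose(0,'w'): 0[lead,t=1,w]
e5 deliver 0→2: 2[foll,t=1,-]
e6 deliver 2→0: ·
e7 timeout(0): 0[cand,t=2,w]
e8 deliver 0→1: 1[foll,t=1,w]
e9 deliver 1→0: ·
e10 crash(2): 2[✗foll,t=1,-]
e11 deliver 1→0: ·
e12 recover(2): 2[foll,t=1,-]
e13 deliver 2→1: ·
e14 deliver 2→1: ·
e15 deliver 1→2: ·
e16 deliver 2→1: ·
e17 crash(1): 1[✗foll,t=1,w]
e18 deliver 0→1: ·
e19 recover(1): 1[foll,t=1,w]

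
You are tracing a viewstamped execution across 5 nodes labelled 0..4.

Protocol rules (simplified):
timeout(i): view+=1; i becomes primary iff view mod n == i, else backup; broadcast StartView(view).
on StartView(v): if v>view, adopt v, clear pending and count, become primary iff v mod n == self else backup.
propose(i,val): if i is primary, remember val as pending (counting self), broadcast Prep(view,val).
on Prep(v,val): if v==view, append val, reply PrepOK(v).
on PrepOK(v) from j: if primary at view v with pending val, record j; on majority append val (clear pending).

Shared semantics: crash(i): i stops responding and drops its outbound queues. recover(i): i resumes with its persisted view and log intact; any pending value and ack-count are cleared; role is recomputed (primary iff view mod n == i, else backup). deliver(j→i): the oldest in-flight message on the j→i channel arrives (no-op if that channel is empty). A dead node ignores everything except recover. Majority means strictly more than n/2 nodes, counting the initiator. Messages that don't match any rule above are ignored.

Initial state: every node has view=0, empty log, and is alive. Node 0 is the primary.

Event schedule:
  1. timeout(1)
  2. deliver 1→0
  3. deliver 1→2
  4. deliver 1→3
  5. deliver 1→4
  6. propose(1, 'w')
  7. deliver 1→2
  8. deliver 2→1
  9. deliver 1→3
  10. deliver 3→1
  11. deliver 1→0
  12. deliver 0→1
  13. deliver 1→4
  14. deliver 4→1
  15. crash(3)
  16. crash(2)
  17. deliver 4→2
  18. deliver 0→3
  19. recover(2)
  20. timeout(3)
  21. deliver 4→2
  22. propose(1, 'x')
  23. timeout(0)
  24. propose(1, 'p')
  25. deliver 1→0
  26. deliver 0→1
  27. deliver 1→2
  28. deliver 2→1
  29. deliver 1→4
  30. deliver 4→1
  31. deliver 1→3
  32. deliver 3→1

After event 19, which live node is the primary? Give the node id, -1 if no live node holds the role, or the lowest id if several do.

1

e1 timeout(1): 1[prim,v=1,-]
e2 deliver 1→0: 0[back,v=1,-]
e3 deliver 1→2: 2[back,v=1,-]
e4 deliver 1→3: 3[back,v=1,-]
e5 deliver 1→4: 4[back,v=1,-]
e6 propose(1,'w'): ·
e7 deliver 1→2: 2[back,v=1,w]
e8 deliver 2→1: ·
e9 deliver 1→3: 3[back,v=1,w]
e10 deliver 3→1: 1[prim,v=1,w]
e11 deliver 1→0: 0[back,v=1,w]
e12 deliver 0→1: ·
e13 deliver 1→4: 4[back,v=1,w]
e14 deliver 4→1: ·
e15 crash(3): 3[✗back,v=1,w]
e16 crash(2): 2[✗back,v=1,w]
e17 deliver 4→2: ·
e18 deliver 0→3: ·
e19 recover(2): 2[back,v=1,w]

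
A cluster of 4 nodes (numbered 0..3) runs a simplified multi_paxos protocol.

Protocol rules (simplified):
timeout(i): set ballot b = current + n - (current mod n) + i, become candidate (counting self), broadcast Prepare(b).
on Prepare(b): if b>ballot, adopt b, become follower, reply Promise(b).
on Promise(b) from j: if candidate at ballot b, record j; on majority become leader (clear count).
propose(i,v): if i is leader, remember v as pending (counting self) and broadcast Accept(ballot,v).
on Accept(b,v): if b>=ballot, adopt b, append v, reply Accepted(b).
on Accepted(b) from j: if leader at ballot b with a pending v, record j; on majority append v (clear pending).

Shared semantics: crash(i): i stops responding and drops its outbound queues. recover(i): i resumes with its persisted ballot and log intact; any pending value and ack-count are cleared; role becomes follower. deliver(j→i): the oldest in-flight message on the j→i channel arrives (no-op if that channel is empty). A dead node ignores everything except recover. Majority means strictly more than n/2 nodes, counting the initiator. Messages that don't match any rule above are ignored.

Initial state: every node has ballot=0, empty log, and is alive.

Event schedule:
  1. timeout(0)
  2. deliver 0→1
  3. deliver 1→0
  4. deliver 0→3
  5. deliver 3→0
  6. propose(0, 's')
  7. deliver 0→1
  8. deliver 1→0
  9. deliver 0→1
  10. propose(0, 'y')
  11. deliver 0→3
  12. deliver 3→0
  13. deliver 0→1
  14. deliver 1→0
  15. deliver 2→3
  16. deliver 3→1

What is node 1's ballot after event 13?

[1] timeout(0) → N0(cand b4 [-])
[2] deliver 0→1 → N1(foll b4 [-])
[3] deliver 1→0 → ∅
[4] deliver 0→3 → N3(foll b4 [-])
[5] deliver 3→0 → N0(lead b4 [-])
[6] propose(0,'s') → ∅
[7] deliver 0→1 → N1(foll b4 [s])
[8] deliver 1→0 → ∅
[9] deliver 0→1 → ∅
[10] propose(0,'y') → ∅
[11] deliver 0→3 → N3(foll b4 [s])
[12] deliver 3→0 → ∅
[13] deliver 0→1 → N1(foll b4 [s,y])

4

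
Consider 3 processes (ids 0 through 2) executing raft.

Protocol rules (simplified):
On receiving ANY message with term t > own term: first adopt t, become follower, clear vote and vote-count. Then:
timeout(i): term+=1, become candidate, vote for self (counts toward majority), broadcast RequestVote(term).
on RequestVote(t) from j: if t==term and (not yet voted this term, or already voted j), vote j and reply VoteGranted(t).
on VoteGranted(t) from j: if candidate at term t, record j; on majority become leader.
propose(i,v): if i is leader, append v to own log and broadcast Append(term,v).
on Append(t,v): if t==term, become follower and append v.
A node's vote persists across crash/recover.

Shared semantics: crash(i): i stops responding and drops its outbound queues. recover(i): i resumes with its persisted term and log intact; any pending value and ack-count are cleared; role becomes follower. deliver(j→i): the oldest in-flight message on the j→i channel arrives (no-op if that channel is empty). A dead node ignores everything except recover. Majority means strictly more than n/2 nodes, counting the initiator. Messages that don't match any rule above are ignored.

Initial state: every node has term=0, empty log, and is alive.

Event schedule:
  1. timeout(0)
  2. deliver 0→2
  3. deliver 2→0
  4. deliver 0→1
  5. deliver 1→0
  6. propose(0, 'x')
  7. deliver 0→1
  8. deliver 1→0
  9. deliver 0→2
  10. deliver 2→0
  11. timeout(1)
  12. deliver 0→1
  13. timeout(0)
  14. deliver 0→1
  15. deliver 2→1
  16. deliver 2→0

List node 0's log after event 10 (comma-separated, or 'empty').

1. timeout(0):  <0:cand t1 ->
2. deliver 0→2:  <2:foll t1 ->
3. deliver 2→0:  <0:lead t1 ->
4. deliver 0→1:  <1:foll t1 ->
5. deliver 1→0:  nop
6. propose(0,'x'):  <0:lead t1 x>
7. deliver 0→1:  <1:foll t1 x>
8. deliver 1→0:  nop
9. deliver 0→2:  <2:foll t1 x>
10. deliver 2→0:  nop

x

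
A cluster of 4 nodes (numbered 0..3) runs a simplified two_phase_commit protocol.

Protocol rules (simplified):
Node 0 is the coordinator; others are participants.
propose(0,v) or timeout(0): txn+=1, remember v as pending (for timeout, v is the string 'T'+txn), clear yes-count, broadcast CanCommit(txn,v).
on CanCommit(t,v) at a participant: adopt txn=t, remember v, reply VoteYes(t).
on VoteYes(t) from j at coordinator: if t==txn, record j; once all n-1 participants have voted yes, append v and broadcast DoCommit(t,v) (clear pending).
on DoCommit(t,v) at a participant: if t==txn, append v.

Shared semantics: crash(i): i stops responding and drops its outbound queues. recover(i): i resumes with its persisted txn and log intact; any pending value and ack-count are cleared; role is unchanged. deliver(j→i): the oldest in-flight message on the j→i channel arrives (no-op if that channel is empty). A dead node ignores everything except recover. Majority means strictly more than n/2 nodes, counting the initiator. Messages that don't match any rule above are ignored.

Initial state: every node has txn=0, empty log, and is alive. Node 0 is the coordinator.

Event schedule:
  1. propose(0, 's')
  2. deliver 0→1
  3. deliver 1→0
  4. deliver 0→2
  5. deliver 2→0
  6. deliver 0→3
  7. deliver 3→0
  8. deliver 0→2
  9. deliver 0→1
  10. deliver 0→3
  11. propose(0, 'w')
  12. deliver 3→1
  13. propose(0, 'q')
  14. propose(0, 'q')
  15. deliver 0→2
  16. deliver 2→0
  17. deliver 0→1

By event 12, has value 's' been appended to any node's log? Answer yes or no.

[1] propose(0,'s') → N0(coor t1 [-])
[2] deliver 0→1 → N1(part t1 [-])
[3] deliver 1→0 → ∅
[4] deliver 0→2 → N2(part t1 [-])
[5] deliver 2→0 → ∅
[6] deliver 0→3 → N3(part t1 [-])
[7] deliver 3→0 → N0(coor t1 [s])
[8] deliver 0→2 → N2(part t1 [s])
[9] deliver 0→1 → N1(part t1 [s])
[10] deliver 0→3 → N3(part t1 [s])
[11] propose(0,'w') → N0(coor t2 [s])
[12] deliver 3→1 → ∅

yes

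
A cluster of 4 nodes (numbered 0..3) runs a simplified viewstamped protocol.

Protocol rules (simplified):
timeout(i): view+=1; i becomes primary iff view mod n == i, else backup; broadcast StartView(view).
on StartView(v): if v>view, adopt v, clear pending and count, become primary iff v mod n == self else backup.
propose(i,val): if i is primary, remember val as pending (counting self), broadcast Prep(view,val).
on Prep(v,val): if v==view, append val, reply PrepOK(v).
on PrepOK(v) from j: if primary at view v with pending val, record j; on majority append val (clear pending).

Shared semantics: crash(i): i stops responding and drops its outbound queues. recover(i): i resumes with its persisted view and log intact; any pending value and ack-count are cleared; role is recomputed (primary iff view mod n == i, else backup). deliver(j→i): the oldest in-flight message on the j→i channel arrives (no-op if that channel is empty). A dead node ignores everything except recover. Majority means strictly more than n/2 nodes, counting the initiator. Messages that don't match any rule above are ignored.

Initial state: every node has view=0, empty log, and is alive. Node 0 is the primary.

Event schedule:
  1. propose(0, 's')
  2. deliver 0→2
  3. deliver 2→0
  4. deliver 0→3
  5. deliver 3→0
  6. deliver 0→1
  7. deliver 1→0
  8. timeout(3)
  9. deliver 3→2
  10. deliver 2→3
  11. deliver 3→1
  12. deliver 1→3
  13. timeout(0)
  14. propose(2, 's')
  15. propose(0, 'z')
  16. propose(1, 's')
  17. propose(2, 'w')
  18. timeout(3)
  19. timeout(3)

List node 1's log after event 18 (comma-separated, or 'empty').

[1] propose(0,'s') → ∅
[2] deliver 0→2 → N2(back v0 [s])
[3] deliver 2→0 → ∅
[4] deliver 0→3 → N3(back v0 [s])
[5] deliver 3→0 → N0(prim v0 [s])
[6] deliver 0→1 → N1(back v0 [s])
[7] deliver 1→0 → ∅
[8] timeout(3) → N3(back v1 [s])
[9] deliver 3→2 → N2(back v1 [s])
[10] deliver 2→3 → ∅
[11] deliver 3→1 → N1(prim v1 [s])
[12] deliver 1→3 → ∅
[13] timeout(0) → N0(back v1 [s])
[14] propose(2,'s') → ∅
[15] propose(0,'z') → ∅
[16] propose(1,'s') → ∅
[17] propose(2,'w') → ∅
[18] timeout(3) → N3(back v2 [s])

s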